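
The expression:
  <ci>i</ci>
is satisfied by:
  {i: True}


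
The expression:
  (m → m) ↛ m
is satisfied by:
  {m: False}


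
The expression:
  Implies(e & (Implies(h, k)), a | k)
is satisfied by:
  {h: True, a: True, k: True, e: False}
  {h: True, a: True, e: False, k: False}
  {h: True, k: True, e: False, a: False}
  {h: True, e: False, k: False, a: False}
  {a: True, k: True, e: False, h: False}
  {a: True, e: False, k: False, h: False}
  {k: True, a: False, e: False, h: False}
  {a: False, e: False, k: False, h: False}
  {a: True, h: True, e: True, k: True}
  {a: True, h: True, e: True, k: False}
  {h: True, e: True, k: True, a: False}
  {h: True, e: True, a: False, k: False}
  {k: True, e: True, a: True, h: False}
  {e: True, a: True, h: False, k: False}
  {e: True, k: True, h: False, a: False}


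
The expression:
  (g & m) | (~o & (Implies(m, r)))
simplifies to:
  (g & m) | (r & ~o) | (~m & ~o)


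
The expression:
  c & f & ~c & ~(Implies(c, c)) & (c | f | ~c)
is never true.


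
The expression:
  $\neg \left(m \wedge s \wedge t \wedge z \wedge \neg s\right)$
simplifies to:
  $\text{True}$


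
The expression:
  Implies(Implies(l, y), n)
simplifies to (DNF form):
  n | (l & ~y)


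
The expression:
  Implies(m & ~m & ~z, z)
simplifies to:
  True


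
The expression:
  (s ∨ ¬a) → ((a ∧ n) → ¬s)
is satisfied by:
  {s: False, n: False, a: False}
  {a: True, s: False, n: False}
  {n: True, s: False, a: False}
  {a: True, n: True, s: False}
  {s: True, a: False, n: False}
  {a: True, s: True, n: False}
  {n: True, s: True, a: False}


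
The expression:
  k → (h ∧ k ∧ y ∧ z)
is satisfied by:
  {y: True, h: True, z: True, k: False}
  {y: True, h: True, z: False, k: False}
  {y: True, z: True, h: False, k: False}
  {y: True, z: False, h: False, k: False}
  {h: True, z: True, y: False, k: False}
  {h: True, y: False, z: False, k: False}
  {h: False, z: True, y: False, k: False}
  {h: False, y: False, z: False, k: False}
  {y: True, k: True, h: True, z: True}


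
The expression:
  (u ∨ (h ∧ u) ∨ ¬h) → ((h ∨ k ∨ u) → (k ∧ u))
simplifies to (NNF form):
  (h ∧ ¬u) ∨ (k ∧ u) ∨ (¬k ∧ ¬u)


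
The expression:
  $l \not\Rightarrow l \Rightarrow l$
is always true.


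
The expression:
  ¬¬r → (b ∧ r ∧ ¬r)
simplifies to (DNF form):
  ¬r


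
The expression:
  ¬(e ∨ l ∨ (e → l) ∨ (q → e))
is never true.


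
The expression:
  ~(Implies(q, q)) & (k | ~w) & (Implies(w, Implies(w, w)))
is never true.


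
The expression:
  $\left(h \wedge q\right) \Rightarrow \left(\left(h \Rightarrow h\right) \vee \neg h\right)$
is always true.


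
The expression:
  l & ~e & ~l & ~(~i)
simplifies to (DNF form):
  False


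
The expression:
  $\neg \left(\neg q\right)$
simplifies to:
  $q$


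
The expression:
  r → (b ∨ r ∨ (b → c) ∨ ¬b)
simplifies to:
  True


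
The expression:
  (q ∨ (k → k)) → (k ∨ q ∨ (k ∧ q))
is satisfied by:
  {k: True, q: True}
  {k: True, q: False}
  {q: True, k: False}


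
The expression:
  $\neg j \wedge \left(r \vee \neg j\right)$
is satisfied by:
  {j: False}


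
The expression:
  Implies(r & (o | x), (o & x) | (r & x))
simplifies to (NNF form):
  x | ~o | ~r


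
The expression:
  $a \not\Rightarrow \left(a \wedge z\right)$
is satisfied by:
  {a: True, z: False}


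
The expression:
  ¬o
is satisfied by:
  {o: False}


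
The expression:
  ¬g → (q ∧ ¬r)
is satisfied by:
  {g: True, q: True, r: False}
  {g: True, q: False, r: False}
  {r: True, g: True, q: True}
  {r: True, g: True, q: False}
  {q: True, r: False, g: False}


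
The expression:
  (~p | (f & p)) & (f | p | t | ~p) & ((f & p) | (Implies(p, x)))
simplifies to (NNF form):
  f | ~p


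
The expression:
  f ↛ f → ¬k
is always true.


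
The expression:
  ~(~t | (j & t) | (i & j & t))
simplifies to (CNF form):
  t & ~j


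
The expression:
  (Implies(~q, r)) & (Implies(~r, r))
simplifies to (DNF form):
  r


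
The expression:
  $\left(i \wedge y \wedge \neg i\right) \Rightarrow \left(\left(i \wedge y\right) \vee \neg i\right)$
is always true.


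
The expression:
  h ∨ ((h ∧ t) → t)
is always true.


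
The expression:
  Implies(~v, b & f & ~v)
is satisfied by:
  {v: True, f: True, b: True}
  {v: True, f: True, b: False}
  {v: True, b: True, f: False}
  {v: True, b: False, f: False}
  {f: True, b: True, v: False}


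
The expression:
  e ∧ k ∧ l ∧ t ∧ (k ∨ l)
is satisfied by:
  {t: True, e: True, k: True, l: True}


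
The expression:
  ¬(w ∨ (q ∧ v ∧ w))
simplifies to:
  ¬w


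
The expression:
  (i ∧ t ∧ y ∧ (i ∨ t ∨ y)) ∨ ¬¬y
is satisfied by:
  {y: True}


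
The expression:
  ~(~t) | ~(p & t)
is always true.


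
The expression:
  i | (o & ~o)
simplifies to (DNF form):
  i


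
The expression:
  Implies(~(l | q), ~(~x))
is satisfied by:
  {x: True, q: True, l: True}
  {x: True, q: True, l: False}
  {x: True, l: True, q: False}
  {x: True, l: False, q: False}
  {q: True, l: True, x: False}
  {q: True, l: False, x: False}
  {l: True, q: False, x: False}


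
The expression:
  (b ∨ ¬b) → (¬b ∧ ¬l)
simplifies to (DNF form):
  ¬b ∧ ¬l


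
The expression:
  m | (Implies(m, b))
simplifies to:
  True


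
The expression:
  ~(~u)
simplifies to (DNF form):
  u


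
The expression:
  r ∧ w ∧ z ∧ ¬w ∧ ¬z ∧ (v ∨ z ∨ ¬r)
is never true.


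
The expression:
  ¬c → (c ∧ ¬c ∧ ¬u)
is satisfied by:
  {c: True}


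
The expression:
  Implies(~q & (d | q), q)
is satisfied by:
  {q: True, d: False}
  {d: False, q: False}
  {d: True, q: True}


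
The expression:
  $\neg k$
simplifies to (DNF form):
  $\neg k$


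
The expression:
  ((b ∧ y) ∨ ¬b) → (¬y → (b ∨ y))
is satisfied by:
  {y: True, b: True}
  {y: True, b: False}
  {b: True, y: False}


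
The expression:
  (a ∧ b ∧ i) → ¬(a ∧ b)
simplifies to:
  ¬a ∨ ¬b ∨ ¬i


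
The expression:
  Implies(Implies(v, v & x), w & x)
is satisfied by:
  {v: True, w: True, x: False}
  {v: True, x: False, w: False}
  {v: True, w: True, x: True}
  {w: True, x: True, v: False}


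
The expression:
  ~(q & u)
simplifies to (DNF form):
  ~q | ~u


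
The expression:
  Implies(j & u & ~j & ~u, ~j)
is always true.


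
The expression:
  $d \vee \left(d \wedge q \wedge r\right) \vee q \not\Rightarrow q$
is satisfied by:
  {d: True}


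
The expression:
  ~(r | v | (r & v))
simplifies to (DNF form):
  ~r & ~v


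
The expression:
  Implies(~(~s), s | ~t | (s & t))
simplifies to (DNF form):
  True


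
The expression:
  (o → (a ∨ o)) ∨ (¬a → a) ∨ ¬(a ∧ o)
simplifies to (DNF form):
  True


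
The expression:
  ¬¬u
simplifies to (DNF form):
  u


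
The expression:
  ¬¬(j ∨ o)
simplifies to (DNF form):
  j ∨ o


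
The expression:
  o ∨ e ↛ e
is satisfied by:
  {o: True}


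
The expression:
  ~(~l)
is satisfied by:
  {l: True}


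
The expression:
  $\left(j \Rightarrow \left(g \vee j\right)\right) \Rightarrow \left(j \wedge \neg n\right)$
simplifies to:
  $j \wedge \neg n$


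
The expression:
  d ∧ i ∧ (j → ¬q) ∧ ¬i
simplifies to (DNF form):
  False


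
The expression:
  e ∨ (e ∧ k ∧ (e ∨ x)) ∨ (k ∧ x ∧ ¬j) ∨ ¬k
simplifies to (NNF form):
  e ∨ (x ∧ ¬j) ∨ ¬k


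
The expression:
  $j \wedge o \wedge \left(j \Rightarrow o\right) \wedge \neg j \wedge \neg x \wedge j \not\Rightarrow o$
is never true.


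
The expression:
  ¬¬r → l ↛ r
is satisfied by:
  {r: False}


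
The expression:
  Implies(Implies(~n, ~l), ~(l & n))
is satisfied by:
  {l: False, n: False}
  {n: True, l: False}
  {l: True, n: False}


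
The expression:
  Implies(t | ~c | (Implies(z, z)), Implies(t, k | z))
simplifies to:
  k | z | ~t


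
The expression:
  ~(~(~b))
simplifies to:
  ~b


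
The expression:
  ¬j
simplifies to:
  ¬j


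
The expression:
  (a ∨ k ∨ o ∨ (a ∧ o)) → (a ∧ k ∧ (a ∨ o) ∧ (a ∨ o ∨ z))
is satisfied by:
  {a: True, k: True, o: False}
  {a: True, o: True, k: True}
  {o: False, k: False, a: False}


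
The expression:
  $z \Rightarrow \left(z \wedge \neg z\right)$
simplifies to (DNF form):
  $\neg z$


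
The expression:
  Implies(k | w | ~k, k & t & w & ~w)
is never true.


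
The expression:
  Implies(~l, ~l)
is always true.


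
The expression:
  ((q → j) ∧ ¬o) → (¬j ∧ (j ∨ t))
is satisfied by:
  {o: True, t: True, q: True, j: False}
  {o: True, t: True, q: False, j: False}
  {o: True, q: True, t: False, j: False}
  {o: True, q: False, t: False, j: False}
  {j: True, o: True, t: True, q: True}
  {j: True, o: True, t: True, q: False}
  {j: True, o: True, t: False, q: True}
  {j: True, o: True, t: False, q: False}
  {t: True, q: True, o: False, j: False}
  {t: True, o: False, q: False, j: False}
  {q: True, o: False, t: False, j: False}


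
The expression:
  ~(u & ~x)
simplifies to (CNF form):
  x | ~u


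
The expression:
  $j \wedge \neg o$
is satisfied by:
  {j: True, o: False}


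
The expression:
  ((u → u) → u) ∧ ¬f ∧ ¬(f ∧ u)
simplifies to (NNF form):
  u ∧ ¬f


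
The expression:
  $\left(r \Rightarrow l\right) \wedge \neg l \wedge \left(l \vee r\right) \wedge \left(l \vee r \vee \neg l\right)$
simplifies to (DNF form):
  $\text{False}$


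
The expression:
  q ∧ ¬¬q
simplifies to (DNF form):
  q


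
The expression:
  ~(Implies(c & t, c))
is never true.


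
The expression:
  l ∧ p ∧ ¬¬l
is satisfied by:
  {p: True, l: True}


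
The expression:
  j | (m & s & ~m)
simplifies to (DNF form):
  j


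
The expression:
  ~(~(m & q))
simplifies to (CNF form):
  m & q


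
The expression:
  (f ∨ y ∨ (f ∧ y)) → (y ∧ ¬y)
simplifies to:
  ¬f ∧ ¬y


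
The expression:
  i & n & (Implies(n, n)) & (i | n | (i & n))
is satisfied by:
  {i: True, n: True}


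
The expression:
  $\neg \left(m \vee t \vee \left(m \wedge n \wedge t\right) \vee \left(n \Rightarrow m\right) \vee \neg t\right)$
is never true.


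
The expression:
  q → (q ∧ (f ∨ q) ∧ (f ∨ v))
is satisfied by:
  {v: True, f: True, q: False}
  {v: True, f: False, q: False}
  {f: True, v: False, q: False}
  {v: False, f: False, q: False}
  {q: True, v: True, f: True}
  {q: True, v: True, f: False}
  {q: True, f: True, v: False}


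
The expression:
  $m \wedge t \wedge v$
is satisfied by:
  {t: True, m: True, v: True}


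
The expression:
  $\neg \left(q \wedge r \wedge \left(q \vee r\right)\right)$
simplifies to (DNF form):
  $\neg q \vee \neg r$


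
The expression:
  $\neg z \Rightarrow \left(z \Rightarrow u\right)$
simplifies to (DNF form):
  $\text{True}$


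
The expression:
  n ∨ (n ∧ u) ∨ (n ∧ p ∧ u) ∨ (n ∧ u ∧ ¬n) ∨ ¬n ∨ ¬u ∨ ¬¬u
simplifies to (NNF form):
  True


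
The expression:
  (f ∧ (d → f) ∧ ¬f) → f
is always true.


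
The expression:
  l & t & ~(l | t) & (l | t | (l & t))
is never true.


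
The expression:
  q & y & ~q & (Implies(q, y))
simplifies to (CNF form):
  False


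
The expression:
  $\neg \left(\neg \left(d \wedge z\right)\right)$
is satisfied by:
  {z: True, d: True}


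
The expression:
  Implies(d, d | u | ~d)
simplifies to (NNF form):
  True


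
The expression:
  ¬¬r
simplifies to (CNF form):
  r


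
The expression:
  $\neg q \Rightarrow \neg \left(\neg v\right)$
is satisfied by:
  {q: True, v: True}
  {q: True, v: False}
  {v: True, q: False}


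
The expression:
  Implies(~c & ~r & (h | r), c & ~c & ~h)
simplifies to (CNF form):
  c | r | ~h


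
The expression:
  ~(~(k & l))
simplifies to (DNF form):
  k & l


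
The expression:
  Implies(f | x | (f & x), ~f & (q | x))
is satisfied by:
  {f: False}


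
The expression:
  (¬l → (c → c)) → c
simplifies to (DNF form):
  c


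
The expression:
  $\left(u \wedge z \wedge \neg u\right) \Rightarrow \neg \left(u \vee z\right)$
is always true.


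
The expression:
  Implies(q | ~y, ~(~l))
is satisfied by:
  {y: True, l: True, q: False}
  {l: True, q: False, y: False}
  {y: True, l: True, q: True}
  {l: True, q: True, y: False}
  {y: True, q: False, l: False}


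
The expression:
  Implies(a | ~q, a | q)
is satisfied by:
  {a: True, q: True}
  {a: True, q: False}
  {q: True, a: False}


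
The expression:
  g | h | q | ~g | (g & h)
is always true.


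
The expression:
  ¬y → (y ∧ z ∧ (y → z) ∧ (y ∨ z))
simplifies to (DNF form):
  y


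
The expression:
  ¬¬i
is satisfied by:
  {i: True}


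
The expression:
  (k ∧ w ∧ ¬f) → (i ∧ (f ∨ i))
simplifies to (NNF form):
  f ∨ i ∨ ¬k ∨ ¬w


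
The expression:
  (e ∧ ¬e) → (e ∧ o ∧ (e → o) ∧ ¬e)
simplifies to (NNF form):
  True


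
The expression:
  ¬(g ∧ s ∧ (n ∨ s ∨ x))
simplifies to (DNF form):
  ¬g ∨ ¬s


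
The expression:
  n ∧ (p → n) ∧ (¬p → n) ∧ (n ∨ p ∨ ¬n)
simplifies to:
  n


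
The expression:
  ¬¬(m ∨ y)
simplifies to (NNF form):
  m ∨ y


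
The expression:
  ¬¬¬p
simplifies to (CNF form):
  ¬p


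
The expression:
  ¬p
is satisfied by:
  {p: False}


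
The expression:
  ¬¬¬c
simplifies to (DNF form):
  ¬c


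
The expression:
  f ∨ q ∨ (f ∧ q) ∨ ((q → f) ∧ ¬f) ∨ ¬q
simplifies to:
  True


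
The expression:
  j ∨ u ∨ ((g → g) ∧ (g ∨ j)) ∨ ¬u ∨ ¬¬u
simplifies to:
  True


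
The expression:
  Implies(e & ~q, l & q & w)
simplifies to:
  q | ~e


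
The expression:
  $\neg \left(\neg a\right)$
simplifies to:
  $a$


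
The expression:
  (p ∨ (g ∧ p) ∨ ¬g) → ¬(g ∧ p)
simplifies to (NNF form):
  ¬g ∨ ¬p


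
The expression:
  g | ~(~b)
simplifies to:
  b | g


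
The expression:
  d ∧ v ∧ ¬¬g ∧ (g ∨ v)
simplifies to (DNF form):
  d ∧ g ∧ v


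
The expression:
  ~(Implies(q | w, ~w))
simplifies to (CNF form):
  w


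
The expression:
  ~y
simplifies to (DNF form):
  ~y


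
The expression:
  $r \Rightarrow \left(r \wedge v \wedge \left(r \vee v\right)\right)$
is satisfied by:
  {v: True, r: False}
  {r: False, v: False}
  {r: True, v: True}


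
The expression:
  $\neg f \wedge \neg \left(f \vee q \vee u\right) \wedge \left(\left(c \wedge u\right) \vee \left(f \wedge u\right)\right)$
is never true.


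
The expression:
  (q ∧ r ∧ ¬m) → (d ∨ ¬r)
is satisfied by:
  {d: True, m: True, q: False, r: False}
  {d: True, q: False, m: False, r: False}
  {m: True, d: False, q: False, r: False}
  {d: False, q: False, m: False, r: False}
  {r: True, d: True, m: True, q: False}
  {r: True, d: True, q: False, m: False}
  {r: True, m: True, d: False, q: False}
  {r: True, d: False, q: False, m: False}
  {d: True, q: True, m: True, r: False}
  {d: True, q: True, r: False, m: False}
  {q: True, m: True, r: False, d: False}
  {q: True, r: False, m: False, d: False}
  {d: True, q: True, r: True, m: True}
  {d: True, q: True, r: True, m: False}
  {q: True, r: True, m: True, d: False}


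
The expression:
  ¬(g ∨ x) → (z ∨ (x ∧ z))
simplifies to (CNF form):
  g ∨ x ∨ z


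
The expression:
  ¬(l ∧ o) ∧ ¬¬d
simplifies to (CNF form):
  d ∧ (¬l ∨ ¬o)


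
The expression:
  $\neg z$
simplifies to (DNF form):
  $\neg z$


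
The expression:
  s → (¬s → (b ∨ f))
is always true.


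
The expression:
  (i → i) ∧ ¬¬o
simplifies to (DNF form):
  o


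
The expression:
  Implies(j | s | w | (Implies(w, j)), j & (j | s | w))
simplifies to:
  j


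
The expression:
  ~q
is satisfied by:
  {q: False}


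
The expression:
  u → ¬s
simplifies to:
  ¬s ∨ ¬u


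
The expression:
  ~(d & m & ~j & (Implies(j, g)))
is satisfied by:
  {j: True, m: False, d: False}
  {j: False, m: False, d: False}
  {d: True, j: True, m: False}
  {d: True, j: False, m: False}
  {m: True, j: True, d: False}
  {m: True, j: False, d: False}
  {m: True, d: True, j: True}


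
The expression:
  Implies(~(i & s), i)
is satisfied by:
  {i: True}


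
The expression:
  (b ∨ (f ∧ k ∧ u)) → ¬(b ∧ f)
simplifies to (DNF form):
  ¬b ∨ ¬f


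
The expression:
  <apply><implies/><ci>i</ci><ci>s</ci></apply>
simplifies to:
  <apply><or/><ci>s</ci><apply><not/><ci>i</ci></apply></apply>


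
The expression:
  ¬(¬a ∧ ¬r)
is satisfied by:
  {r: True, a: True}
  {r: True, a: False}
  {a: True, r: False}


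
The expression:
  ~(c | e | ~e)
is never true.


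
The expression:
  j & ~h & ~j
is never true.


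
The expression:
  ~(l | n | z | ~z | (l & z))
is never true.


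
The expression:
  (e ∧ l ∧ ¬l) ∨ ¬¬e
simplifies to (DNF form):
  e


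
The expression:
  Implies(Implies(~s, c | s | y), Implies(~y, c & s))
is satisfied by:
  {y: True, c: False, s: False}
  {s: True, y: True, c: False}
  {y: True, c: True, s: False}
  {s: True, y: True, c: True}
  {s: False, c: False, y: False}
  {s: True, c: True, y: False}


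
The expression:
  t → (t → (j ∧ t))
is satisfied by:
  {j: True, t: False}
  {t: False, j: False}
  {t: True, j: True}


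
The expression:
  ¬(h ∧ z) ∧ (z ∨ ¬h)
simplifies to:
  ¬h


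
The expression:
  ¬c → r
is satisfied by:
  {r: True, c: True}
  {r: True, c: False}
  {c: True, r: False}


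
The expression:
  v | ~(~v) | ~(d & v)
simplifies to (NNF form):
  True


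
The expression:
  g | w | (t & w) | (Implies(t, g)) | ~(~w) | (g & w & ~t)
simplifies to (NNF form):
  g | w | ~t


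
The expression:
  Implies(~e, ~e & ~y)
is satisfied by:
  {e: True, y: False}
  {y: False, e: False}
  {y: True, e: True}


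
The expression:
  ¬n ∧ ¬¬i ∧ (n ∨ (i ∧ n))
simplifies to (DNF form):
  False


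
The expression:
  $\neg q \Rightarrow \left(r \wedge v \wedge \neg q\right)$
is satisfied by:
  {q: True, v: True, r: True}
  {q: True, v: True, r: False}
  {q: True, r: True, v: False}
  {q: True, r: False, v: False}
  {v: True, r: True, q: False}


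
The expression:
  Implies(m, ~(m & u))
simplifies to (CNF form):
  ~m | ~u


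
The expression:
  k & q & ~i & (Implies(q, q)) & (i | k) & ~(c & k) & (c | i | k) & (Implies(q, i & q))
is never true.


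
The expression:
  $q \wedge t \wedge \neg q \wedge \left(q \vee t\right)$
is never true.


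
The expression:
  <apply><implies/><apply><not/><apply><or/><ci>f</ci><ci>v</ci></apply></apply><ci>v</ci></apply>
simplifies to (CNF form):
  <apply><or/><ci>f</ci><ci>v</ci></apply>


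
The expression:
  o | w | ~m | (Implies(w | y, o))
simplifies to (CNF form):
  o | w | ~m | ~y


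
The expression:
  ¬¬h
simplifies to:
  h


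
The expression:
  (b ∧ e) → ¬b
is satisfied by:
  {e: False, b: False}
  {b: True, e: False}
  {e: True, b: False}


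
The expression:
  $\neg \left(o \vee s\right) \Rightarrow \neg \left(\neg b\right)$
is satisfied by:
  {b: True, o: True, s: True}
  {b: True, o: True, s: False}
  {b: True, s: True, o: False}
  {b: True, s: False, o: False}
  {o: True, s: True, b: False}
  {o: True, s: False, b: False}
  {s: True, o: False, b: False}


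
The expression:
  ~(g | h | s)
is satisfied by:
  {g: False, h: False, s: False}


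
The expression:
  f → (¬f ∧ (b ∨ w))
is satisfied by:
  {f: False}


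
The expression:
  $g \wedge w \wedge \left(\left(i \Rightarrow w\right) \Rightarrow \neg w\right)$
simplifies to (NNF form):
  $\text{False}$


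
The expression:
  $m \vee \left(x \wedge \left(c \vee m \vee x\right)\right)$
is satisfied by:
  {x: True, m: True}
  {x: True, m: False}
  {m: True, x: False}


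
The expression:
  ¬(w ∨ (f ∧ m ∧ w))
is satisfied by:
  {w: False}


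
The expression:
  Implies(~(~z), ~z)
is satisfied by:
  {z: False}


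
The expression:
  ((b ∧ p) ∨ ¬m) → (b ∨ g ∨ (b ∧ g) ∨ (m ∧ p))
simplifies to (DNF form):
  b ∨ g ∨ m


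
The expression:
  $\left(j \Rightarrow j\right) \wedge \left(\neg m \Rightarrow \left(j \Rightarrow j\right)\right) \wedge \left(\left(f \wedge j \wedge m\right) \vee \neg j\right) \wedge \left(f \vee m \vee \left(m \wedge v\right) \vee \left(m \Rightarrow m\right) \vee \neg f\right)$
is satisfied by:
  {f: True, m: True, j: False}
  {f: True, m: False, j: False}
  {m: True, f: False, j: False}
  {f: False, m: False, j: False}
  {j: True, f: True, m: True}


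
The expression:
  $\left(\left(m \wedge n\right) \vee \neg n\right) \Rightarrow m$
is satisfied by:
  {n: True, m: True}
  {n: True, m: False}
  {m: True, n: False}


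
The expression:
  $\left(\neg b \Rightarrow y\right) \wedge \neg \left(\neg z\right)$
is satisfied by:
  {z: True, b: True, y: True}
  {z: True, b: True, y: False}
  {z: True, y: True, b: False}


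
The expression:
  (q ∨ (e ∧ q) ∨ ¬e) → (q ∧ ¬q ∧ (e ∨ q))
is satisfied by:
  {e: True, q: False}


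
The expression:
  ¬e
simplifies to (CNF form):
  ¬e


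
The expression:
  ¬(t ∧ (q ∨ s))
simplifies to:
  (¬q ∧ ¬s) ∨ ¬t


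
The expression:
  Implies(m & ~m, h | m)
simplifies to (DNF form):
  True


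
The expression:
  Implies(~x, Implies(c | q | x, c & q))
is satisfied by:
  {x: True, c: False, q: False}
  {x: True, q: True, c: False}
  {x: True, c: True, q: False}
  {x: True, q: True, c: True}
  {q: False, c: False, x: False}
  {q: True, c: True, x: False}


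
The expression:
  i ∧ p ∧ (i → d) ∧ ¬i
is never true.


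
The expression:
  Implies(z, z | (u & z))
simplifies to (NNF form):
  True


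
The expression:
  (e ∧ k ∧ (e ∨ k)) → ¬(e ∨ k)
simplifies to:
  ¬e ∨ ¬k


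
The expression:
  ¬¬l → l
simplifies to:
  True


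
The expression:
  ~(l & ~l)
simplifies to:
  True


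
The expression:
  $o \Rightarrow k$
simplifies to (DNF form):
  $k \vee \neg o$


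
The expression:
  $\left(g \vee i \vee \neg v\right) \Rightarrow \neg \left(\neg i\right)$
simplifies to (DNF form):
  $i \vee \left(v \wedge \neg g\right)$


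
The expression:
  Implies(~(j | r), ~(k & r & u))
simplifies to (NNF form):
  True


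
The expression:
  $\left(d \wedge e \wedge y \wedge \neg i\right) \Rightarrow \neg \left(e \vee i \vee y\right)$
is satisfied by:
  {i: True, e: False, d: False, y: False}
  {i: False, e: False, d: False, y: False}
  {i: True, y: True, e: False, d: False}
  {y: True, i: False, e: False, d: False}
  {i: True, d: True, y: False, e: False}
  {d: True, y: False, e: False, i: False}
  {i: True, y: True, d: True, e: False}
  {y: True, d: True, i: False, e: False}
  {i: True, e: True, y: False, d: False}
  {e: True, y: False, d: False, i: False}
  {i: True, y: True, e: True, d: False}
  {y: True, e: True, i: False, d: False}
  {i: True, d: True, e: True, y: False}
  {d: True, e: True, y: False, i: False}
  {i: True, y: True, d: True, e: True}


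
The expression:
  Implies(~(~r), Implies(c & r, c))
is always true.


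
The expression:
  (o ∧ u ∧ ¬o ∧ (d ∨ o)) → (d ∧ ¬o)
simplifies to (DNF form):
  True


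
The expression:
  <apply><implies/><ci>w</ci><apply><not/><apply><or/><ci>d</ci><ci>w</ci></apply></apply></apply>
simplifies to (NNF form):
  <apply><not/><ci>w</ci></apply>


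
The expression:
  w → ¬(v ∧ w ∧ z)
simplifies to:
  ¬v ∨ ¬w ∨ ¬z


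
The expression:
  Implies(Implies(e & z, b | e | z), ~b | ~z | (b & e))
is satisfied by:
  {e: True, z: False, b: False}
  {e: False, z: False, b: False}
  {b: True, e: True, z: False}
  {b: True, e: False, z: False}
  {z: True, e: True, b: False}
  {z: True, e: False, b: False}
  {z: True, b: True, e: True}


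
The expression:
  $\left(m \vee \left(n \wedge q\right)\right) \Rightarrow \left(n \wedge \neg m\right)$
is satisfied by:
  {m: False}


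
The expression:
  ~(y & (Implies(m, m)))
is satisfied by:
  {y: False}


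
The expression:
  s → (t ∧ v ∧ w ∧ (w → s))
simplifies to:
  (t ∧ v ∧ w) ∨ ¬s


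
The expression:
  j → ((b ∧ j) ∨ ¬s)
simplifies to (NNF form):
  b ∨ ¬j ∨ ¬s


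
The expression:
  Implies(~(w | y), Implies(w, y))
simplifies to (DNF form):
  True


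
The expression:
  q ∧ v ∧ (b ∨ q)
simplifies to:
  q ∧ v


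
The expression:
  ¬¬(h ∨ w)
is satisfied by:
  {h: True, w: True}
  {h: True, w: False}
  {w: True, h: False}


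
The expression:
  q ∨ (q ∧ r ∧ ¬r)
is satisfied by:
  {q: True}


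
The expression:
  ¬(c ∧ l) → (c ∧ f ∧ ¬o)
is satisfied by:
  {l: True, f: True, c: True, o: False}
  {l: True, c: True, o: False, f: False}
  {l: True, f: True, c: True, o: True}
  {l: True, c: True, o: True, f: False}
  {c: True, f: True, o: False, l: False}


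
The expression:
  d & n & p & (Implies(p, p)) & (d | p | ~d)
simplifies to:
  d & n & p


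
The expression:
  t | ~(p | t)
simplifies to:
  t | ~p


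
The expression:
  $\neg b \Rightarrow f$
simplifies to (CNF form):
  $b \vee f$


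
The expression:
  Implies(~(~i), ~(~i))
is always true.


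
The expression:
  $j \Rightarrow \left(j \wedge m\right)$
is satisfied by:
  {m: True, j: False}
  {j: False, m: False}
  {j: True, m: True}


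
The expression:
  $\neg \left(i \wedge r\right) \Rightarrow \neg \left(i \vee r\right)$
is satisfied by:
  {i: False, r: False}
  {r: True, i: True}


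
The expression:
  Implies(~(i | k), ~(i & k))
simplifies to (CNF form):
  True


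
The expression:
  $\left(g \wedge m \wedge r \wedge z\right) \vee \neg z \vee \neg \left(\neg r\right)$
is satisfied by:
  {r: True, z: False}
  {z: False, r: False}
  {z: True, r: True}


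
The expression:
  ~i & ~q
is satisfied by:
  {q: False, i: False}


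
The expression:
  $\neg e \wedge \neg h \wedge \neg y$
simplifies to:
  $\neg e \wedge \neg h \wedge \neg y$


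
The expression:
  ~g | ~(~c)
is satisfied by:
  {c: True, g: False}
  {g: False, c: False}
  {g: True, c: True}


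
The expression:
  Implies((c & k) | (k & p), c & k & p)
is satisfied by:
  {k: False, p: False, c: False}
  {c: True, k: False, p: False}
  {p: True, k: False, c: False}
  {c: True, p: True, k: False}
  {k: True, c: False, p: False}
  {c: True, p: True, k: True}


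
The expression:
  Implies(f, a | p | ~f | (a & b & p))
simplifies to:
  a | p | ~f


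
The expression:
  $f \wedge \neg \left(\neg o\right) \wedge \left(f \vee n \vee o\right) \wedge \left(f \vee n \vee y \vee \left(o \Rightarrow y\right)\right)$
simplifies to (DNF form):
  $f \wedge o$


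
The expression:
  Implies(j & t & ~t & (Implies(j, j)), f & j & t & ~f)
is always true.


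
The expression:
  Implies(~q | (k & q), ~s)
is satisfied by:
  {q: True, s: False, k: False}
  {q: False, s: False, k: False}
  {k: True, q: True, s: False}
  {k: True, q: False, s: False}
  {s: True, q: True, k: False}


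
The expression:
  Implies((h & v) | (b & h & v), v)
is always true.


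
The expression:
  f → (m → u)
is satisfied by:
  {u: True, m: False, f: False}
  {m: False, f: False, u: False}
  {f: True, u: True, m: False}
  {f: True, m: False, u: False}
  {u: True, m: True, f: False}
  {m: True, u: False, f: False}
  {f: True, m: True, u: True}


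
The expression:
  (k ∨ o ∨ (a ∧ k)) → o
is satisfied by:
  {o: True, k: False}
  {k: False, o: False}
  {k: True, o: True}


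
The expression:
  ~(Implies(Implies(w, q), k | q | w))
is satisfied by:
  {q: False, w: False, k: False}


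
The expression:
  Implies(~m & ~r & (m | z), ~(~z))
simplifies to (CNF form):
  True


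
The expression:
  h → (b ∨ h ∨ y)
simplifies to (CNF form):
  True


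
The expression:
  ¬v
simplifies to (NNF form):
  ¬v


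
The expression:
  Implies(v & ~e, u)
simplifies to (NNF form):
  e | u | ~v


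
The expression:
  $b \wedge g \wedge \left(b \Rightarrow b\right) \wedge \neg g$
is never true.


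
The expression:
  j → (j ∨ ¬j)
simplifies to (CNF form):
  True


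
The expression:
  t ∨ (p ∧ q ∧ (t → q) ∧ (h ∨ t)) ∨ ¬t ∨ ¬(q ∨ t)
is always true.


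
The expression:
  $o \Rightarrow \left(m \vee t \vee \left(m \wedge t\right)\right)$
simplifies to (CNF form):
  $m \vee t \vee \neg o$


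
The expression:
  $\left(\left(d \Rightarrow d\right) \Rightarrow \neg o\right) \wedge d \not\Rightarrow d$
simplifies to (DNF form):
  $\text{False}$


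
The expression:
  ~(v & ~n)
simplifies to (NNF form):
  n | ~v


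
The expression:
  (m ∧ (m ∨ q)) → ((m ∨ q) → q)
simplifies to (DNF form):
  q ∨ ¬m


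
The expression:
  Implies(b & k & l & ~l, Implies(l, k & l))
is always true.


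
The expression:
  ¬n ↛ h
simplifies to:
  h ∨ ¬n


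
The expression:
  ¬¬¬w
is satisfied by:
  {w: False}


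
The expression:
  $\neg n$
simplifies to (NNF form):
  $\neg n$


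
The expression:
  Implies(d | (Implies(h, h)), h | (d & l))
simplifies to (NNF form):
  h | (d & l)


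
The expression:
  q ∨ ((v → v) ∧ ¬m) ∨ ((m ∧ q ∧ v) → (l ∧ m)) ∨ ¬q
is always true.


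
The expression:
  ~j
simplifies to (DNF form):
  ~j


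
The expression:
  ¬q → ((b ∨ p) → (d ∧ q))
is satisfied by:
  {q: True, b: False, p: False}
  {q: True, p: True, b: False}
  {q: True, b: True, p: False}
  {q: True, p: True, b: True}
  {p: False, b: False, q: False}


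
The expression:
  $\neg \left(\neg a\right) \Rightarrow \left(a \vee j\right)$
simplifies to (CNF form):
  $\text{True}$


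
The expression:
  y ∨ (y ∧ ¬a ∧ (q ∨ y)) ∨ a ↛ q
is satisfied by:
  {y: True, a: True, q: False}
  {y: True, a: False, q: False}
  {y: True, q: True, a: True}
  {y: True, q: True, a: False}
  {a: True, q: False, y: False}


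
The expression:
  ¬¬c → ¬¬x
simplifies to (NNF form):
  x ∨ ¬c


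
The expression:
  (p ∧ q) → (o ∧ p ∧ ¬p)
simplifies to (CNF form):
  ¬p ∨ ¬q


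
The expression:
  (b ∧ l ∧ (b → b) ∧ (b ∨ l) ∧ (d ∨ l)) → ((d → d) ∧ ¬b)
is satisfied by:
  {l: False, b: False}
  {b: True, l: False}
  {l: True, b: False}


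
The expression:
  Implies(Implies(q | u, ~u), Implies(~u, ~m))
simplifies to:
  u | ~m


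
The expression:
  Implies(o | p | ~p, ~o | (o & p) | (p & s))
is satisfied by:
  {p: True, o: False}
  {o: False, p: False}
  {o: True, p: True}


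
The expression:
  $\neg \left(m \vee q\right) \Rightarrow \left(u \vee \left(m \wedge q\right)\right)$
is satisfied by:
  {q: True, m: True, u: True}
  {q: True, m: True, u: False}
  {q: True, u: True, m: False}
  {q: True, u: False, m: False}
  {m: True, u: True, q: False}
  {m: True, u: False, q: False}
  {u: True, m: False, q: False}


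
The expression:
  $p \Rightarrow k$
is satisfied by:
  {k: True, p: False}
  {p: False, k: False}
  {p: True, k: True}


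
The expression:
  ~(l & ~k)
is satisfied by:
  {k: True, l: False}
  {l: False, k: False}
  {l: True, k: True}


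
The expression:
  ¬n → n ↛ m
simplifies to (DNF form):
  n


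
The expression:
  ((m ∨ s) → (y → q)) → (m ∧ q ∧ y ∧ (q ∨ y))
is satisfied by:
  {m: True, s: True, y: True, q: False}
  {m: True, y: True, q: False, s: False}
  {m: True, s: True, q: True, y: True}
  {m: True, q: True, y: True, s: False}
  {s: True, y: True, q: False, m: False}


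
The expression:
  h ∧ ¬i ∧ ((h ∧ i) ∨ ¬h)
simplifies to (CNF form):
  False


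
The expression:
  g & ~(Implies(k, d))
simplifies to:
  g & k & ~d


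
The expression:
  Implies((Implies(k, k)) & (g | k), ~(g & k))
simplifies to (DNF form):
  ~g | ~k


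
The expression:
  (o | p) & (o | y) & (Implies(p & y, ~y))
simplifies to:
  o & (~p | ~y)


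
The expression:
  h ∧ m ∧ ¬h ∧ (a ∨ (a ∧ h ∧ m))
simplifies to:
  False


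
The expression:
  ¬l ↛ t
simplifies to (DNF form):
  t ∨ ¬l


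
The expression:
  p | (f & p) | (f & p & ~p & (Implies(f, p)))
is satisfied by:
  {p: True}


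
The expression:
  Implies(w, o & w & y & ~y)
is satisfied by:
  {w: False}


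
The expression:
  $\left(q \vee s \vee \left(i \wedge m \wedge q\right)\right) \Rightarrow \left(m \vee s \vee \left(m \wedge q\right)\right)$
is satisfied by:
  {m: True, s: True, q: False}
  {m: True, s: False, q: False}
  {s: True, m: False, q: False}
  {m: False, s: False, q: False}
  {m: True, q: True, s: True}
  {m: True, q: True, s: False}
  {q: True, s: True, m: False}


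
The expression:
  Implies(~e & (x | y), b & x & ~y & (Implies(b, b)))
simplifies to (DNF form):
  e | (b & ~y) | (~x & ~y)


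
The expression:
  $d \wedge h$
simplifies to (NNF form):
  $d \wedge h$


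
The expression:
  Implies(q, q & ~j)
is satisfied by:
  {q: False, j: False}
  {j: True, q: False}
  {q: True, j: False}


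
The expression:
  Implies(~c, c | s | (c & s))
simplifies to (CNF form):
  c | s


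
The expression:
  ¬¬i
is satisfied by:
  {i: True}


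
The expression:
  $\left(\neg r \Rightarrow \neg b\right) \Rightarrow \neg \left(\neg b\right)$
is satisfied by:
  {b: True}


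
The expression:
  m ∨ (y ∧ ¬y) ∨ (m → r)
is always true.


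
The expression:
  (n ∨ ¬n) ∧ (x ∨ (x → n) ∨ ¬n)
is always true.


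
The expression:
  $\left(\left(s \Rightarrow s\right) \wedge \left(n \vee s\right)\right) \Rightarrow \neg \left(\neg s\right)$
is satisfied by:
  {s: True, n: False}
  {n: False, s: False}
  {n: True, s: True}


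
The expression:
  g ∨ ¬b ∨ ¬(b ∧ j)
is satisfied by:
  {g: True, b: False, j: False}
  {g: False, b: False, j: False}
  {j: True, g: True, b: False}
  {j: True, g: False, b: False}
  {b: True, g: True, j: False}
  {b: True, g: False, j: False}
  {b: True, j: True, g: True}


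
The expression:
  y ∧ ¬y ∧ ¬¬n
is never true.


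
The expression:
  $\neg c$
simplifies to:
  $\neg c$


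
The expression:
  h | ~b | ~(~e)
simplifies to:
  e | h | ~b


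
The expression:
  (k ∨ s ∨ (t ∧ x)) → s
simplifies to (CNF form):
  (s ∨ ¬k) ∧ (s ∨ ¬k ∨ ¬t) ∧ (s ∨ ¬k ∨ ¬x) ∧ (s ∨ ¬t ∨ ¬x)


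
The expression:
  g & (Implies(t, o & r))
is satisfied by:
  {r: True, o: True, g: True, t: False}
  {r: True, g: True, o: False, t: False}
  {o: True, g: True, r: False, t: False}
  {g: True, r: False, o: False, t: False}
  {r: True, t: True, o: True, g: True}


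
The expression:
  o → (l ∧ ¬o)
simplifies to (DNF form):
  ¬o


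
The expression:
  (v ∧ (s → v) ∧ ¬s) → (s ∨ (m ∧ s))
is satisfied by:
  {s: True, v: False}
  {v: False, s: False}
  {v: True, s: True}


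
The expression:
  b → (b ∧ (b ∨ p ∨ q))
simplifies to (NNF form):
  True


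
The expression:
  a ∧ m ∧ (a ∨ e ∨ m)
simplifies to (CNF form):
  a ∧ m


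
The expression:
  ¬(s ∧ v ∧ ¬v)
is always true.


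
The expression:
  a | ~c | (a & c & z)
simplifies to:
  a | ~c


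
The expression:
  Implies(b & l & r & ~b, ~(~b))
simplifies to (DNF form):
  True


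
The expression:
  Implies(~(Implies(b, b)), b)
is always true.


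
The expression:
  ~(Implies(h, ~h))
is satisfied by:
  {h: True}


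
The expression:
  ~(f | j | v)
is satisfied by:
  {v: False, f: False, j: False}


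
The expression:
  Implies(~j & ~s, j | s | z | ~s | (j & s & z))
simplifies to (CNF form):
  True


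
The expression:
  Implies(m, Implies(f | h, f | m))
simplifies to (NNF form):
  True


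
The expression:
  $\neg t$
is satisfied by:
  {t: False}


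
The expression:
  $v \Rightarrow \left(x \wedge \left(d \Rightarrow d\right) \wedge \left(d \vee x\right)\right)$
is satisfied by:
  {x: True, v: False}
  {v: False, x: False}
  {v: True, x: True}


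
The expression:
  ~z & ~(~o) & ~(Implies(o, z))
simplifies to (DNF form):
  o & ~z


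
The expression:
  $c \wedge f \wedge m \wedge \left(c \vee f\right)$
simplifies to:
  $c \wedge f \wedge m$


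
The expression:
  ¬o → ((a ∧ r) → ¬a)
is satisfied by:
  {o: True, a: False, r: False}
  {o: False, a: False, r: False}
  {r: True, o: True, a: False}
  {r: True, o: False, a: False}
  {a: True, o: True, r: False}
  {a: True, o: False, r: False}
  {a: True, r: True, o: True}


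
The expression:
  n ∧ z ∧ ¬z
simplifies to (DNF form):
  False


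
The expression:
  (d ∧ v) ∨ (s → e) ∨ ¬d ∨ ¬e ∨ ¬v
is always true.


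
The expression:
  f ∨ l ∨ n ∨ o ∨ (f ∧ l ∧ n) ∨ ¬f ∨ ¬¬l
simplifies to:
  True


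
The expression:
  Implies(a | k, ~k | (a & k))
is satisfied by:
  {a: True, k: False}
  {k: False, a: False}
  {k: True, a: True}


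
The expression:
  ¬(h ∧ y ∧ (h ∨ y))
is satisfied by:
  {h: False, y: False}
  {y: True, h: False}
  {h: True, y: False}


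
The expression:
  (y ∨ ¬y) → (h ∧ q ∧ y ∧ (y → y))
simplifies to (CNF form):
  h ∧ q ∧ y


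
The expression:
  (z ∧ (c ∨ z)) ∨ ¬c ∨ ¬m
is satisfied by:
  {z: True, m: False, c: False}
  {m: False, c: False, z: False}
  {c: True, z: True, m: False}
  {c: True, m: False, z: False}
  {z: True, m: True, c: False}
  {m: True, z: False, c: False}
  {c: True, m: True, z: True}


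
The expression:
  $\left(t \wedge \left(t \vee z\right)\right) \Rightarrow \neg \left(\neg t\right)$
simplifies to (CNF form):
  $\text{True}$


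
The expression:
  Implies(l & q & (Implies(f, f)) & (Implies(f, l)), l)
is always true.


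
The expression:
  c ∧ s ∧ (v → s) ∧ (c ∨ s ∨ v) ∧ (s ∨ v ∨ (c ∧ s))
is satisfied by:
  {c: True, s: True}


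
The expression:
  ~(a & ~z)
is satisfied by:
  {z: True, a: False}
  {a: False, z: False}
  {a: True, z: True}


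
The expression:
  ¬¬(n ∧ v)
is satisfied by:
  {n: True, v: True}


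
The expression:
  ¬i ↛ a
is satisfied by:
  {a: True, i: False}
  {i: False, a: False}
  {i: True, a: True}


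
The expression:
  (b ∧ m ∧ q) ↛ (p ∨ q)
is never true.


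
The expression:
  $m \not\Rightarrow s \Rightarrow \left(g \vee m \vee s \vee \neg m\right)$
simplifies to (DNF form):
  $\text{True}$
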